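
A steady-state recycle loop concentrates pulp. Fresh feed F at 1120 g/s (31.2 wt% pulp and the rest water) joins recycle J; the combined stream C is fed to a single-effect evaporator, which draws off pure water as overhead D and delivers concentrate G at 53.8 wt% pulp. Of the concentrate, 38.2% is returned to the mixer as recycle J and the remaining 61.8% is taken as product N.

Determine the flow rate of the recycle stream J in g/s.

Overall pulp balance (none leaves overhead): pulp in fresh feed = pulp in product, i.e. 1120×0.312 = (1−0.382)·G·0.538.
G = 349.44/(0.538×0.618) = 1051 g/s.
Recycle J = 0.382×1051 = 401.48 g/s.

401.5 g/s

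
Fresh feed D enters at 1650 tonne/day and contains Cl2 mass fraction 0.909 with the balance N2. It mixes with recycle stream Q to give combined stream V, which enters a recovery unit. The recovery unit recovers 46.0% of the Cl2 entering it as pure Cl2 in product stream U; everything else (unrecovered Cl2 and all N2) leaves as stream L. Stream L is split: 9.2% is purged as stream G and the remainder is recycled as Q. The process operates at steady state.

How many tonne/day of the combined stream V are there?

N2 enters only via D and leaves only via the purge: 1650×0.091 = 0.092×(N2 in L), and the recovery unit passes all N2, so N2 in V = N2 in L = 1632.1 tonne/day.
Cl2 in V: m_A = 1650×0.909 + (1−0.092)·(1−0.460)·m_A, so m_A = 1499.9/0.5097 = 2942.7 tonne/day.
V = 2942.7 + 1632.1 = 4574.8 tonne/day.

4575 tonne/day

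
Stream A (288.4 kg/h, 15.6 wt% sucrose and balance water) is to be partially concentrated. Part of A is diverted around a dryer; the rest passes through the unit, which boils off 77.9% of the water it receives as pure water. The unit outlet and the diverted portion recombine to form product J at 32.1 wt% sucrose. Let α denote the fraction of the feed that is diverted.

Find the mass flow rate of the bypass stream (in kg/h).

62.93 kg/h

All 288.4×0.156 = 44.99 kg/h of sucrose reaches J, so J = 44.99/0.321 = 140.16 kg/h and vapour = 148.24 kg/h.
The evaporator receives (1−α)·288.4 of feed at 0.844 water and removes 0.779 of that water:
0.779×0.844×(1−α)×288.4 = 148.24
(1−α) = 148.24/189.62 = 0.7818;  α = 0.2182.
Bypass flow = 0.2182×288.4 = 62.927 kg/h.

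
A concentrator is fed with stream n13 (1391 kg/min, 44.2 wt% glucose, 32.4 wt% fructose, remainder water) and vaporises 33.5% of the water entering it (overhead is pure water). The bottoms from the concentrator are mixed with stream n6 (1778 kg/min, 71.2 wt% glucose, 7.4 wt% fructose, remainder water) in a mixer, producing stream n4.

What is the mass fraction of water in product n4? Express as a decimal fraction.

Vapour removed = 0.335×0.234×1391 = 109.04 kg/min; concentrate = 1282 kg/min.
water reaching the mixer = 216.45 (from concentrate) + 1778×0.214 = 596.95 kg/min.
Product flow = 1282 + 1778 = 3060 kg/min; water fraction = 0.195.

0.195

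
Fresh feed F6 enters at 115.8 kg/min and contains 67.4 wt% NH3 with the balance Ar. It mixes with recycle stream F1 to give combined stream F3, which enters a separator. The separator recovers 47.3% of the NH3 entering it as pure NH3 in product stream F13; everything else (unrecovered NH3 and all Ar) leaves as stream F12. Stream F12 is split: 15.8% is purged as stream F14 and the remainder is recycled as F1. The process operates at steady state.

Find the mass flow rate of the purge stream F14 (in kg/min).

49.43 kg/min

Ar enters only via F6 and leaves only via the purge: 115.8×0.326 = 0.158×(Ar in F12), and the separator passes all Ar, so Ar in F3 = Ar in F12 = 238.93 kg/min.
NH3 in F3: m_A = 115.8×0.674 + (1−0.158)·(1−0.473)·m_A, so m_A = 78.049/0.5563 = 140.31 kg/min.
F12 = (1−0.473)×140.31 + 238.93 = 312.87 kg/min.
Purge F14 = 0.158×312.87 = 49.434 kg/min.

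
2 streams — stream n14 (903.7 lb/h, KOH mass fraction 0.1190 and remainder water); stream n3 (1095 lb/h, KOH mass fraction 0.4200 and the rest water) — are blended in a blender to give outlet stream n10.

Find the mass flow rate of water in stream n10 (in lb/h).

water out = water in = 903.7×0.881 + 1095×0.580 = 1431.3 lb/h.

1431 lb/h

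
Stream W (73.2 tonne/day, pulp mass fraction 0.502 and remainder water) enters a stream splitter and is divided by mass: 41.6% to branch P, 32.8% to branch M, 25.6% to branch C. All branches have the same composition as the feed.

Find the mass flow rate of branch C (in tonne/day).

Branch C flow = 0.256×73.2 = 18.739 tonne/day.

18.74 tonne/day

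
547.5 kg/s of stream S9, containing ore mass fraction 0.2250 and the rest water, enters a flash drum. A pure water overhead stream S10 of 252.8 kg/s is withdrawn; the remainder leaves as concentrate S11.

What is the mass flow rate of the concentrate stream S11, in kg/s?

Concentrate = 547.5 − 252.8 = 294.7 kg/s.

294.7 kg/s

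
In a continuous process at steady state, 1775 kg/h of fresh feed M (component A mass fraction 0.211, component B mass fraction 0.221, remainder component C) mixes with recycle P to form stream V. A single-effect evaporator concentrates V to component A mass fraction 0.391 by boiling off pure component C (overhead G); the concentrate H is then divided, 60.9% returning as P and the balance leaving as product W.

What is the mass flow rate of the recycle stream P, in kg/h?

1492 kg/h

Overall component A balance (none leaves overhead): component A in fresh feed = component A in product, i.e. 1775×0.211 = (1−0.609)·H·0.391.
H = 374.52/(0.391×0.391) = 2449.8 kg/h.
Recycle P = 0.609×2449.8 = 1491.9 kg/h.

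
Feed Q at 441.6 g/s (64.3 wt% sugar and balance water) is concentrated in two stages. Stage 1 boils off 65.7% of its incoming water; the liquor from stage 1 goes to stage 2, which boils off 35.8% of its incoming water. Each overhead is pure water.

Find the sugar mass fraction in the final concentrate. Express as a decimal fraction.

0.8911

water in feed = 441.6×0.357 = 157.65 g/s.
After stage 1: water left = (1−0.657)×157.65 = 54.074; stream total = 338.02 g/s.
After stage 2: water left = (1−0.358)×54.074 = 34.716; final concentrate = 318.66 g/s.
sugar fraction = 283.95/318.66 = 0.8911.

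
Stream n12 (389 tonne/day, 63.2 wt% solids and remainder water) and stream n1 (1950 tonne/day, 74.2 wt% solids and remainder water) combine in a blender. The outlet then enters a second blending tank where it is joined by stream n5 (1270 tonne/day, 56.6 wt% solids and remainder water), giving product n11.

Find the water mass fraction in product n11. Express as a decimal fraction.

Overall, product flow = 3609 tonne/day.
water in = 389×0.368 + 1950×0.258 + 1270×0.434 = 1197.4 tonne/day.
water fraction in n11 = 0.332.

0.332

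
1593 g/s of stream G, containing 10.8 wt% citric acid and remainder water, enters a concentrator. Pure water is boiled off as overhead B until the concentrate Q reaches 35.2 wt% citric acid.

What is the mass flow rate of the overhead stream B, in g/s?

1104 g/s

citric acid is conserved: 1593×0.108 = 172.04 g/s all reports to the concentrate.
Concentrate = 172.04/(target fraction) = 488.76 g/s.
Overhead = 1593 − 488.76 = 1104.2 g/s.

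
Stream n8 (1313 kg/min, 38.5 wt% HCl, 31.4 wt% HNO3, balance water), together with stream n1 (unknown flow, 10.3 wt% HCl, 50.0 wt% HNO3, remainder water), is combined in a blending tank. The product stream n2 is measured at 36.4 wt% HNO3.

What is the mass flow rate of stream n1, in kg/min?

482.7 kg/min

Let n1 be the unknown flow. Total out = 1313 + n1.
HNO3 balance: 412.28 + 0.500·n1 = 0.364·(1313 + n1)
(0.500 − 0.364)·n1 = 0.364×1313 − 412.28 = 65.65
n1 = 65.65 / 0.136 = 482.72 kg/min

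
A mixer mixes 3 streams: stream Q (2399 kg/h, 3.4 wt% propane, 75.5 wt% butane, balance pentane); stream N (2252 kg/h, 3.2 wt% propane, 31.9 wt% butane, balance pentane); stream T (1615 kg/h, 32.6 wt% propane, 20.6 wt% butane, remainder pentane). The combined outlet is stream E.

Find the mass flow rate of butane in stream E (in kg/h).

butane out = butane in = 2399×0.755 + 2252×0.319 + 1615×0.206 = 2862.3 kg/h.

2862 kg/h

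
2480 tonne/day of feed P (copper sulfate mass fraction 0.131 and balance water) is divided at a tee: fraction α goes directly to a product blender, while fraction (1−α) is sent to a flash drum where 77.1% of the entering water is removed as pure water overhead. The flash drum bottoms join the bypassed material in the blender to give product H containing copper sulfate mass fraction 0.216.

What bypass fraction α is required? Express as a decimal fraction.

All 2480×0.131 = 324.88 tonne/day of copper sulfate reaches H, so H = 324.88/0.216 = 1504.1 tonne/day and vapour = 975.93 tonne/day.
The evaporator receives (1−α)·2480 of feed at 0.869 water and removes 0.771 of that water:
0.771×0.869×(1−α)×2480 = 975.93
(1−α) = 975.93/1661.6 = 0.5873;  α = 0.4127.

0.413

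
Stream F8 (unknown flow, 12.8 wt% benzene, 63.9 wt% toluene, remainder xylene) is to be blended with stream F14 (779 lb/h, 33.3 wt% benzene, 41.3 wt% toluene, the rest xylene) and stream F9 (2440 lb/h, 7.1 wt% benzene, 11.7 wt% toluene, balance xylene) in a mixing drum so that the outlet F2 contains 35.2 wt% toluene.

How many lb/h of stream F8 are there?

1832 lb/h

Let F8 be the unknown flow. Total out = 3219 + F8.
toluene balance: 607.21 + 0.639·F8 = 0.352·(3219 + F8)
(0.639 − 0.352)·F8 = 0.352×3219 − 607.21 = 525.88
F8 = 525.88 / 0.287 = 1832.3 lb/h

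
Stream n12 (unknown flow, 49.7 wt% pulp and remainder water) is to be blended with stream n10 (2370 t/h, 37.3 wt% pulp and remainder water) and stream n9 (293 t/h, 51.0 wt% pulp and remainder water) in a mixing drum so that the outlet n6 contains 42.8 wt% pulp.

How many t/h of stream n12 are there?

1541 t/h

Let n12 be the unknown flow. Total out = 2663 + n12.
pulp balance: 1033.4 + 0.497·n12 = 0.428·(2663 + n12)
(0.497 − 0.428)·n12 = 0.428×2663 − 1033.4 = 106.32
n12 = 106.32 / 0.069 = 1540.9 t/h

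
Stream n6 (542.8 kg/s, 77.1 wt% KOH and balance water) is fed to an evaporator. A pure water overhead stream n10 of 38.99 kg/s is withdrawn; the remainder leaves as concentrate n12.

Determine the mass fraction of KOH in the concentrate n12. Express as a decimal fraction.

KOH is not removed: 542.8×0.771 = 418.5 kg/s of KOH enters n12.
Concentrate = 542.8 − 38.99 = 503.81 kg/s.
Mass fraction = 418.5/503.81 = 0.8307.

0.8307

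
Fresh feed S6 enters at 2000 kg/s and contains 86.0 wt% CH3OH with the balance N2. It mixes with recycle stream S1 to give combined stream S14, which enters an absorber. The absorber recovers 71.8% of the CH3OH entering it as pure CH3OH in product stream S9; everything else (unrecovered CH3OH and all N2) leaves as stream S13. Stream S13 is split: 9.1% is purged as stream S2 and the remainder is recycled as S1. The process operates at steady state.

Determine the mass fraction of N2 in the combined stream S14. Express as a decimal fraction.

0.571

N2 enters only via S6 and leaves only via the purge: 2000×0.140 = 0.091×(N2 in S13), and the absorber passes all N2, so N2 in S14 = N2 in S13 = 3076.9 kg/s.
CH3OH in S14: m_A = 2000×0.860 + (1−0.091)·(1−0.718)·m_A, so m_A = 1720/0.7437 = 2312.9 kg/s.
S14 = 2312.9 + 3076.9 = 5389.8 kg/s.
N2 fraction in S14 = 3076.9/5389.8 = 0.571.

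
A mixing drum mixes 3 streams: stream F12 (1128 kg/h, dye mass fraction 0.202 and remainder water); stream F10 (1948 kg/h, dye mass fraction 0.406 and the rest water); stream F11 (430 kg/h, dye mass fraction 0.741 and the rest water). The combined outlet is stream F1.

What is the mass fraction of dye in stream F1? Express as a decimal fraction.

Total flow out = 1128 + 1948 + 430 = 3506 kg/h.
dye in = 1128×0.202 + 1948×0.406 + 430×0.741 = 1337.4 kg/h.
dye mass fraction in F1 = 1337.4/3506 = 0.381.

0.381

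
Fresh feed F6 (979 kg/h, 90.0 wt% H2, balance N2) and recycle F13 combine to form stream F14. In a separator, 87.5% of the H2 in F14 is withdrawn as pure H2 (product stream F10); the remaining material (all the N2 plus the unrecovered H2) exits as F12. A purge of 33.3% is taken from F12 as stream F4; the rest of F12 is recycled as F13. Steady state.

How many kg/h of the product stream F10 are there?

841.1 kg/h

H2 in F14: m_A = 979×0.900 + (1−0.333)·(1−0.875)·m_A, so m_A = 881.1/0.9166 = 961.24 kg/h.
Product F10 = 0.875×961.24 = 841.09 kg/h.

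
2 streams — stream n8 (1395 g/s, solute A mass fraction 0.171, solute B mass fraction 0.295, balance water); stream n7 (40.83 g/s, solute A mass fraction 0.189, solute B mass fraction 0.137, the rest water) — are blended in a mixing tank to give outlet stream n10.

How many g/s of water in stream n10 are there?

water out = water in = 1395×0.534 + 40.83×0.674 = 772.45 g/s.

772.4 g/s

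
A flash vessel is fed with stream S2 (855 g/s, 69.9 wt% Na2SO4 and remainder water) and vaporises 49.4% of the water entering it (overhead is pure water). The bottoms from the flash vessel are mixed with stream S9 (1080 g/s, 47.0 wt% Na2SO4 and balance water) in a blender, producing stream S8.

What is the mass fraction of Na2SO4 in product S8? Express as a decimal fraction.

Vapour removed = 0.494×0.301×855 = 127.13 g/s; concentrate = 727.87 g/s.
Na2SO4 reaching the mixer = 597.64 (from concentrate) + 1080×0.470 = 1105.2 g/s.
Product flow = 727.87 + 1080 = 1807.9 g/s; Na2SO4 fraction = 0.611.

0.611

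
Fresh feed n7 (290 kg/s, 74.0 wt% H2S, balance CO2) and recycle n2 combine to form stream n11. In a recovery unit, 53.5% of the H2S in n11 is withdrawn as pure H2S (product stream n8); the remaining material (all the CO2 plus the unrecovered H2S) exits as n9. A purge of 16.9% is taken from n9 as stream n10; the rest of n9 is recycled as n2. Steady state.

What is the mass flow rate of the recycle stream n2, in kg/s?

CO2 enters only via n7 and leaves only via the purge: 290×0.260 = 0.169×(CO2 in n9), and the recovery unit passes all CO2, so CO2 in n11 = CO2 in n9 = 446.15 kg/s.
H2S in n11: m_A = 290×0.740 + (1−0.169)·(1−0.535)·m_A, so m_A = 214.6/0.6136 = 349.75 kg/s.
n9 = (1−0.535)×349.75 + 446.15 = 608.79 kg/s.
Recycle n2 = (1−0.169)×608.79 = 505.9 kg/s.

505.9 kg/s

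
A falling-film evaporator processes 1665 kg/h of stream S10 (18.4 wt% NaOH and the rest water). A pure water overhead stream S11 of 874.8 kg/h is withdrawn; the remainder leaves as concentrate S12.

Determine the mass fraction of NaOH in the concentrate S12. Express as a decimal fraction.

NaOH is not removed: 1665×0.184 = 306.36 kg/h of NaOH enters S12.
Concentrate = 1665 − 874.8 = 790.2 kg/h.
Mass fraction = 306.36/790.2 = 0.388.

0.388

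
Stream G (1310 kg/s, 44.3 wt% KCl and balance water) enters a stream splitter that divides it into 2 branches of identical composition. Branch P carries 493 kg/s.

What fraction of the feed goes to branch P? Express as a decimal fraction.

Fraction to P = 493/1310 = 0.3763.

0.376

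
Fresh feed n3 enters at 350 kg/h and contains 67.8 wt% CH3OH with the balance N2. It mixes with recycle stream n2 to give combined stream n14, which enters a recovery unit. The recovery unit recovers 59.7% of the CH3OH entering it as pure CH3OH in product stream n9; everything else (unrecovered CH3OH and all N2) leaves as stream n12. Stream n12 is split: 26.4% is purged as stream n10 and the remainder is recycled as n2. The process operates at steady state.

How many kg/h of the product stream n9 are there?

201.4 kg/h

CH3OH in n14: m_A = 350×0.678 + (1−0.264)·(1−0.597)·m_A, so m_A = 237.3/0.7034 = 337.37 kg/h.
Product n9 = 0.597×337.37 = 201.41 kg/h.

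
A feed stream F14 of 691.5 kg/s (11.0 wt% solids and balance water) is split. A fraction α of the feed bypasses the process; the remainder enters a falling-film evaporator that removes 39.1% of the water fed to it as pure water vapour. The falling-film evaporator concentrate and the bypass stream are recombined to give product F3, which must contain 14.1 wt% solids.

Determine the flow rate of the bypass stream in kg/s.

254.6 kg/s

All 691.5×0.110 = 76.065 kg/s of solids reaches F3, so F3 = 76.065/0.141 = 539.47 kg/s and vapour = 152.03 kg/s.
The evaporator receives (1−α)·691.5 of feed at 0.890 water and removes 0.391 of that water:
0.391×0.890×(1−α)×691.5 = 152.03
(1−α) = 152.03/240.64 = 0.6318;  α = 0.3682.
Bypass flow = 0.3682×691.5 = 254.61 kg/s.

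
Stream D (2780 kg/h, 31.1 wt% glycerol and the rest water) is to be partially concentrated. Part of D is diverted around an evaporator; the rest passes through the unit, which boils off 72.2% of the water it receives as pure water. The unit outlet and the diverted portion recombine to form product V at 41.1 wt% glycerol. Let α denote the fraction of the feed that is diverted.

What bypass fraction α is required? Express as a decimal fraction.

All 2780×0.311 = 864.58 kg/h of glycerol reaches V, so V = 864.58/0.411 = 2103.6 kg/h and vapour = 676.4 kg/h.
The evaporator receives (1−α)·2780 of feed at 0.689 water and removes 0.722 of that water:
0.722×0.689×(1−α)×2780 = 676.4
(1−α) = 676.4/1382.9 = 0.4891;  α = 0.5109.

0.511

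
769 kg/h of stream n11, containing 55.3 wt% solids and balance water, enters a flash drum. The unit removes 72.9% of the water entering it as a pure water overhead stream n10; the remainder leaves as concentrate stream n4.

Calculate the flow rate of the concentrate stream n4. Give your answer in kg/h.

water entering = 769×0.447 = 343.74 kg/h; overhead removed = 0.729×343.74 = 250.59 kg/h.
Concentrate = 769 − 250.59 = 518.41 kg/h.

518.4 kg/h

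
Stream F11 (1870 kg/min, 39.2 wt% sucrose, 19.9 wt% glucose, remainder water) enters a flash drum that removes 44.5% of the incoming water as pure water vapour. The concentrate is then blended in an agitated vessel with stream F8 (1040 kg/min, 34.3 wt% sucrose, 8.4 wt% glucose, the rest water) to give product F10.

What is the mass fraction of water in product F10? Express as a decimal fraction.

0.3971

Vapour removed = 0.445×0.409×1870 = 340.35 kg/min; concentrate = 1529.7 kg/min.
water reaching the mixer = 424.48 (from concentrate) + 1040×0.573 = 1020.4 kg/min.
Product flow = 1529.7 + 1040 = 2569.7 kg/min; water fraction = 0.3971.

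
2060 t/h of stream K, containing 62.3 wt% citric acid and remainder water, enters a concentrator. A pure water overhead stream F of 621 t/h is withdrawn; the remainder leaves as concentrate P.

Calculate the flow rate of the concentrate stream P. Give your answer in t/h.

1439 t/h

Concentrate = 2060 − 621 = 1439 t/h.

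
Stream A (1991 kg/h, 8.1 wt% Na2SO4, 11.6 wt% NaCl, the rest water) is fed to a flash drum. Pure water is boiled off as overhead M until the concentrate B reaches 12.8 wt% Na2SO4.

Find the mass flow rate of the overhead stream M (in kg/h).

Na2SO4 is conserved: 1991×0.081 = 161.27 kg/h all reports to the concentrate.
Concentrate = 161.27/(target fraction) = 1259.9 kg/h.
Overhead = 1991 − 1259.9 = 731.07 kg/h.

731.1 kg/h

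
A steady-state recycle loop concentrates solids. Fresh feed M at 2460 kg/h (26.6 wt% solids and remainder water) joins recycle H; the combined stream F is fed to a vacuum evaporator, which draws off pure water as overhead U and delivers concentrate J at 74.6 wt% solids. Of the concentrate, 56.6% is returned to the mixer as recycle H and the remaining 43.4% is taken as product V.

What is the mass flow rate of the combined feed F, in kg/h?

3604 kg/h

Overall solids balance (none leaves overhead): solids in fresh feed = solids in product, i.e. 2460×0.266 = (1−0.566)·J·0.746.
J = 654.36/(0.746×0.434) = 2021.1 kg/h.
Recycle H = 0.566×2021.1 = 1143.9 kg/h.
Combined feed F = 2460 + 1143.9 = 3603.9 kg/h.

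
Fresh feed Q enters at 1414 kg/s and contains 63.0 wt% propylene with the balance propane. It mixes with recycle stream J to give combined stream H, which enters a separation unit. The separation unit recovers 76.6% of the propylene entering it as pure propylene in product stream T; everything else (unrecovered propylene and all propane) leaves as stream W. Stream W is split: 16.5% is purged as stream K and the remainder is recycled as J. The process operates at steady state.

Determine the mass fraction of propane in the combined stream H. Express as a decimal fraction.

0.741

propane enters only via Q and leaves only via the purge: 1414×0.370 = 0.165×(propane in W), and the separation unit passes all propane, so propane in H = propane in W = 3170.8 kg/s.
propylene in H: m_A = 1414×0.630 + (1−0.165)·(1−0.766)·m_A, so m_A = 890.82/0.8046 = 1107.1 kg/s.
H = 1107.1 + 3170.8 = 4277.9 kg/s.
propane fraction in H = 3170.8/4277.9 = 0.741.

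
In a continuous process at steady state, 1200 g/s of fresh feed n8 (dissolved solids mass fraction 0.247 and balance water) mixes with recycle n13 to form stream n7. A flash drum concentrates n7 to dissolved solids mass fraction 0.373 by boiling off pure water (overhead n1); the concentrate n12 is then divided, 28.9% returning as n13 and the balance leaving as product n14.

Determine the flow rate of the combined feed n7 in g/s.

Overall dissolved solids balance (none leaves overhead): dissolved solids in fresh feed = dissolved solids in product, i.e. 1200×0.247 = (1−0.289)·n12·0.373.
n12 = 296.4/(0.373×0.711) = 1117.6 g/s.
Recycle n13 = 0.289×1117.6 = 323 g/s.
Combined feed n7 = 1200 + 323 = 1523 g/s.

1523 g/s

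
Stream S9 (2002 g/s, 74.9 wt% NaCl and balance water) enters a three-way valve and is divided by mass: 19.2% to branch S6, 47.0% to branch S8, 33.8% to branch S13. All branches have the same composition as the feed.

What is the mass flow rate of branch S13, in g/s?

Branch S13 flow = 0.338×2002 = 676.68 g/s.

676.7 g/s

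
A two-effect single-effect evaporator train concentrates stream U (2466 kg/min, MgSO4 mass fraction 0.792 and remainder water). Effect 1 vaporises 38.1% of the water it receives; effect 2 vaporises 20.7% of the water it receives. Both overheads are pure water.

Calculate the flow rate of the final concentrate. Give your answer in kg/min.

water in feed = 2466×0.208 = 512.93 kg/min.
After stage 1: water left = (1−0.381)×512.93 = 317.5; stream total = 2270.6 kg/min.
After stage 2: water left = (1−0.207)×317.5 = 251.78; final concentrate = 2204.9 kg/min.

2205 kg/min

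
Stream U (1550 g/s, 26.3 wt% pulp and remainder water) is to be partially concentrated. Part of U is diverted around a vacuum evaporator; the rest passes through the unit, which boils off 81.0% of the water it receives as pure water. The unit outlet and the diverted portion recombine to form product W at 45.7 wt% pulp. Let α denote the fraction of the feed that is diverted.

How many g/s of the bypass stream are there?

447.8 g/s

All 1550×0.263 = 407.65 g/s of pulp reaches W, so W = 407.65/0.457 = 892.01 g/s and vapour = 657.99 g/s.
The evaporator receives (1−α)·1550 of feed at 0.737 water and removes 0.810 of that water:
0.810×0.737×(1−α)×1550 = 657.99
(1−α) = 657.99/925.3 = 0.7111;  α = 0.2889.
Bypass flow = 0.2889×1550 = 447.79 g/s.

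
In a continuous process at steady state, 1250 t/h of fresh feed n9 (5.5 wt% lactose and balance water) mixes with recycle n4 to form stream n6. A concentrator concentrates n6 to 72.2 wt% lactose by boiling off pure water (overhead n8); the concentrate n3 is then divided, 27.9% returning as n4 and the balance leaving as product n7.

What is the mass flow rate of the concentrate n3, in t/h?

132.1 t/h

Overall lactose balance (none leaves overhead): lactose in fresh feed = lactose in product, i.e. 1250×0.055 = (1−0.279)·n3·0.722.
n3 = 68.75/(0.722×0.721) = 132.07 t/h.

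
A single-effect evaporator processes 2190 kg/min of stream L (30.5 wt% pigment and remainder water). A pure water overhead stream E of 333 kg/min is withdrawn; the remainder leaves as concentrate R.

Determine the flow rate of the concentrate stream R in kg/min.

1857 kg/min

Concentrate = 2190 − 333 = 1857 kg/min.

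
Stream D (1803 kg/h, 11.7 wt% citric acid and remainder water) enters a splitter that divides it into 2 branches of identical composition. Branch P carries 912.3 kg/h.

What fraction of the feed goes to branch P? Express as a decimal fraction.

Fraction to P = 912.3/1803 = 0.5060.

0.506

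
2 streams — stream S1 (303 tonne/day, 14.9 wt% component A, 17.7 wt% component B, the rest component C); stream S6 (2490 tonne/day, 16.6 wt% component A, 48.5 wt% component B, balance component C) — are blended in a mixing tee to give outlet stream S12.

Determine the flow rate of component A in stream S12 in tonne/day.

458.5 tonne/day

component A out = component A in = 303×0.149 + 2490×0.166 = 458.49 tonne/day.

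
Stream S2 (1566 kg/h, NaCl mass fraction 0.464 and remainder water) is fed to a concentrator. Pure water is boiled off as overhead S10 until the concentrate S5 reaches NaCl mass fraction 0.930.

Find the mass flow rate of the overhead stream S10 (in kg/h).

NaCl is conserved: 1566×0.464 = 726.62 kg/h all reports to the concentrate.
Concentrate = 726.62/(target fraction) = 781.32 kg/h.
Overhead = 1566 − 781.32 = 784.68 kg/h.

784.7 kg/h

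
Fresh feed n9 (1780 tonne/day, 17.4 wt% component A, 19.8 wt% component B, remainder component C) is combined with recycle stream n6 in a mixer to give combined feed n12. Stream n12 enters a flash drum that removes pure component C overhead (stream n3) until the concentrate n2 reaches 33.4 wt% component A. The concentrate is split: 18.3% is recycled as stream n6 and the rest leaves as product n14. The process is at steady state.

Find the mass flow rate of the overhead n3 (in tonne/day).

Overall component A balance (none leaves overhead): component A in fresh feed = component A in product, i.e. 1780×0.174 = (1−0.183)·n2·0.334.
n2 = 309.72/(0.334×0.817) = 1135 tonne/day.
Recycle n6 = 0.183×1135 = 207.71 tonne/day.
Combined feed n12 = 1780 + 207.71 = 1987.7 tonne/day.
Overhead n3 = n12 − n2 = 1987.7 − 1135 = 852.69 tonne/day.

852.7 tonne/day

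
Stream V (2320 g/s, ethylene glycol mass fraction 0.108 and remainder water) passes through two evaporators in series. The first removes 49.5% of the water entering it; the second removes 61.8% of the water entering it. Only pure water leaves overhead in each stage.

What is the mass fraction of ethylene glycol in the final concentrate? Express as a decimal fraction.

0.386

water in feed = 2320×0.892 = 2069.4 g/s.
After stage 1: water left = (1−0.495)×2069.4 = 1045.1; stream total = 1295.6 g/s.
After stage 2: water left = (1−0.618)×1045.1 = 399.22; final concentrate = 649.78 g/s.
ethylene glycol fraction = 250.56/649.78 = 0.386.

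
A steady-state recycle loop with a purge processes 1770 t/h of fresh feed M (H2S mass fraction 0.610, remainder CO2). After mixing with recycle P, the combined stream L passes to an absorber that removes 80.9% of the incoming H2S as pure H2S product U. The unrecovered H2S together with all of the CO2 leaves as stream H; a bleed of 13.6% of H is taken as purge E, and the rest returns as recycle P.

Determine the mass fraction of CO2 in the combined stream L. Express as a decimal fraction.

CO2 enters only via M and leaves only via the purge: 1770×0.390 = 0.136×(CO2 in H), and the absorber passes all CO2, so CO2 in L = CO2 in H = 5075.7 t/h.
H2S in L: m_A = 1770×0.610 + (1−0.136)·(1−0.809)·m_A, so m_A = 1079.7/0.8350 = 1293.1 t/h.
L = 1293.1 + 5075.7 = 6368.8 t/h.
CO2 fraction in L = 5075.7/6368.8 = 0.797.

0.797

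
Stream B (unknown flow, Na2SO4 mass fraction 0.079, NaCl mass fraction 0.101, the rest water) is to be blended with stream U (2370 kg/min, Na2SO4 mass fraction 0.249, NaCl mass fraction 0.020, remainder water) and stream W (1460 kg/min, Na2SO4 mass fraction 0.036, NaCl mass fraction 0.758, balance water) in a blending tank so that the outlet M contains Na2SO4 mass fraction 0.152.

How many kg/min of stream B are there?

Let B be the unknown flow. Total out = 3830 + B.
Na2SO4 balance: 642.69 + 0.079·B = 0.152·(3830 + B)
(0.079 − 0.152)·B = 0.152×3830 − 642.69 = -60.53
B = -60.53 / -0.073 = 829.18 kg/min

829.2 kg/min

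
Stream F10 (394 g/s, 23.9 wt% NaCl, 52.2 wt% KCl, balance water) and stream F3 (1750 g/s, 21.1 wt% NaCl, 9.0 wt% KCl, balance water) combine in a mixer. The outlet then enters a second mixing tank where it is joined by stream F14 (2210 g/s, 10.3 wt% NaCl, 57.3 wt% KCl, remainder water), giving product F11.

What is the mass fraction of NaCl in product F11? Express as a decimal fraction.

0.1587

Overall, product flow = 4354 g/s.
NaCl in = 394×0.239 + 1750×0.211 + 2210×0.103 = 691.05 g/s.
NaCl fraction in F11 = 0.1587.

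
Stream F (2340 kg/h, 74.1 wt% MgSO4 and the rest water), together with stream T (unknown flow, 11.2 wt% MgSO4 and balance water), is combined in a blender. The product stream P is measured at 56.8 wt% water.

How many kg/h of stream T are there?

Let T be the unknown flow. Total out = 2340 + T.
water balance: 606.06 + 0.888·T = 0.568·(2340 + T)
(0.888 − 0.568)·T = 0.568×2340 − 606.06 = 723.06
T = 723.06 / 0.320 = 2259.6 kg/h

2260 kg/h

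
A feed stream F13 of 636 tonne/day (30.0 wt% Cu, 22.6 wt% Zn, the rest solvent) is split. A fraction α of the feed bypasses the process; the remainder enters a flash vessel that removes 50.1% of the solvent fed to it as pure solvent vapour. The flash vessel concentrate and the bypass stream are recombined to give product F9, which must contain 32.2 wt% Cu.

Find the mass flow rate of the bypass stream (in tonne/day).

All 636×0.300 = 190.8 tonne/day of Cu reaches F9, so F9 = 190.8/0.322 = 592.55 tonne/day and vapour = 43.453 tonne/day.
The evaporator receives (1−α)·636 of feed at 0.474 solvent and removes 0.501 of that solvent:
0.501×0.474×(1−α)×636 = 43.453
(1−α) = 43.453/151.03 = 0.2877;  α = 0.7123.
Bypass flow = 0.7123×636 = 453.02 tonne/day.

453 tonne/day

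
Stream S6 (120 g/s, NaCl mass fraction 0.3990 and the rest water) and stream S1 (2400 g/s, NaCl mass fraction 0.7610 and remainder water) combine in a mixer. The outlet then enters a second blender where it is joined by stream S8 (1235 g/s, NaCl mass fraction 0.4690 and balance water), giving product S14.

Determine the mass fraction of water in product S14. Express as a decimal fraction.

0.3466

Overall, product flow = 3755 g/s.
water in = 120×0.601 + 2400×0.239 + 1235×0.531 = 1301.5 g/s.
water fraction in S14 = 0.3466.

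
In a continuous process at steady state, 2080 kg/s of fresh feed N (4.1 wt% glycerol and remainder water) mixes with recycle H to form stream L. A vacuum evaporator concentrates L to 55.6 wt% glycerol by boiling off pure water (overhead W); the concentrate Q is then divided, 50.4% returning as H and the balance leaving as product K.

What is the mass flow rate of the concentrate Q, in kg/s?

Overall glycerol balance (none leaves overhead): glycerol in fresh feed = glycerol in product, i.e. 2080×0.041 = (1−0.504)·Q·0.556.
Q = 85.28/(0.556×0.496) = 309.24 kg/s.

309.2 kg/s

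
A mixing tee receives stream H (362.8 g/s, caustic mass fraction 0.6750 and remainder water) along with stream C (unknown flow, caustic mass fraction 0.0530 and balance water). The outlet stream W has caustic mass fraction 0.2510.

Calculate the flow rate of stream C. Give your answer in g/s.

Let C be the unknown flow. Total out = 362.8 + C.
caustic balance: 244.89 + 0.053·C = 0.251·(362.8 + C)
(0.053 − 0.251)·C = 0.251×362.8 − 244.89 = -153.83
C = -153.83 / -0.198 = 776.91 g/s

776.9 g/s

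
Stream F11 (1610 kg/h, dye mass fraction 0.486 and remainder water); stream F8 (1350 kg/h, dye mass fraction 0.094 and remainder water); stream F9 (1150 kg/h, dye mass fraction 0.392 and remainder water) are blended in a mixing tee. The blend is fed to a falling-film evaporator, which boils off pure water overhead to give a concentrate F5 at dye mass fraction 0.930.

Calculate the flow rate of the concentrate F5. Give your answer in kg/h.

1463 kg/h

dye entering = 1610×0.486 + 1350×0.094 + 1150×0.392 = 1360.2 kg/h.
All dye reports to F5, so F5 = 1360.2/0.930 = 1462.5 kg/h.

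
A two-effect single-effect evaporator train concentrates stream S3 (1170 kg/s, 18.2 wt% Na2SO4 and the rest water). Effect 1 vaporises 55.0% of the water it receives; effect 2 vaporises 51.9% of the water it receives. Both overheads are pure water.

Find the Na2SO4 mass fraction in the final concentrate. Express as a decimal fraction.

0.5069

water in feed = 1170×0.818 = 957.06 kg/s.
After stage 1: water left = (1−0.550)×957.06 = 430.68; stream total = 643.62 kg/s.
After stage 2: water left = (1−0.519)×430.68 = 207.16; final concentrate = 420.1 kg/s.
Na2SO4 fraction = 212.94/420.1 = 0.5069.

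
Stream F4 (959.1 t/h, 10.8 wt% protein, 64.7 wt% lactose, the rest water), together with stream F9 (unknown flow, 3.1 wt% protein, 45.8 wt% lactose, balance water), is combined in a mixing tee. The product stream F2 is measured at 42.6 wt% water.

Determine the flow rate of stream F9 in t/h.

2042 t/h

Let F9 be the unknown flow. Total out = 959.1 + F9.
water balance: 234.98 + 0.511·F9 = 0.426·(959.1 + F9)
(0.511 − 0.426)·F9 = 0.426×959.1 − 234.98 = 173.6
F9 = 173.6 / 0.085 = 2042.3 t/h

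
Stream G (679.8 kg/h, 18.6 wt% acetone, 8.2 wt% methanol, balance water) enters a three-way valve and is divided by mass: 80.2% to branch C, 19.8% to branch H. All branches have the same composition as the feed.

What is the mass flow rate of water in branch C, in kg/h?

Branch C total = 0.802×679.8 = 545.2 kg/h.
water in C = 0.732×545.2 = 399.09 kg/h.

399.1 kg/h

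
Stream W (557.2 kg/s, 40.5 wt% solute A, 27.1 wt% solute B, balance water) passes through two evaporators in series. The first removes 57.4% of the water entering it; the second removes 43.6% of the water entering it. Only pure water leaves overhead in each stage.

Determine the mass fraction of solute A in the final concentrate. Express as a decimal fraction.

0.537

water in feed = 557.2×0.324 = 180.53 kg/s.
After stage 1: water left = (1−0.574)×180.53 = 76.907; stream total = 453.57 kg/s.
After stage 2: water left = (1−0.436)×76.907 = 43.376; final concentrate = 420.04 kg/s.
solute A fraction = 225.67/420.04 = 0.537.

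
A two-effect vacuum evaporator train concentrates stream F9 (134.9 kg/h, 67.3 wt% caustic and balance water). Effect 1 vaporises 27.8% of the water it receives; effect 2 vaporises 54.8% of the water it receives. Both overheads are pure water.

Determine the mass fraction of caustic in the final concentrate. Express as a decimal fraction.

water in feed = 134.9×0.327 = 44.112 kg/h.
After stage 1: water left = (1−0.278)×44.112 = 31.849; stream total = 122.64 kg/h.
After stage 2: water left = (1−0.548)×31.849 = 14.396; final concentrate = 105.18 kg/h.
caustic fraction = 90.788/105.18 = 0.8631.

0.8631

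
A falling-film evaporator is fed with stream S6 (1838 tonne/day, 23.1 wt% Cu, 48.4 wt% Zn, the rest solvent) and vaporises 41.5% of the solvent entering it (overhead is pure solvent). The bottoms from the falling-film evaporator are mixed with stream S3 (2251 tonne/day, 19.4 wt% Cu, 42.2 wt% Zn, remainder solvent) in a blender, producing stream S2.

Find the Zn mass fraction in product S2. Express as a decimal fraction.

0.4751

Vapour removed = 0.415×0.285×1838 = 217.39 tonne/day; concentrate = 1620.6 tonne/day.
Zn reaching the mixer = 889.59 (from concentrate) + 2251×0.422 = 1839.5 tonne/day.
Product flow = 1620.6 + 2251 = 3871.6 tonne/day; Zn fraction = 0.4751.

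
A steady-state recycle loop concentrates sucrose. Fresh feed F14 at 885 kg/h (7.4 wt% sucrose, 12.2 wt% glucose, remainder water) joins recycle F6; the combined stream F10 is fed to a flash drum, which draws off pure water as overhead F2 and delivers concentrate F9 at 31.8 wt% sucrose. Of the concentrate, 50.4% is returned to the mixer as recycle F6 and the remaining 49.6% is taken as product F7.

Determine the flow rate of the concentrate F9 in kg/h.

415.2 kg/h

Overall sucrose balance (none leaves overhead): sucrose in fresh feed = sucrose in product, i.e. 885×0.074 = (1−0.504)·F9·0.318.
F9 = 65.49/(0.318×0.496) = 415.21 kg/h.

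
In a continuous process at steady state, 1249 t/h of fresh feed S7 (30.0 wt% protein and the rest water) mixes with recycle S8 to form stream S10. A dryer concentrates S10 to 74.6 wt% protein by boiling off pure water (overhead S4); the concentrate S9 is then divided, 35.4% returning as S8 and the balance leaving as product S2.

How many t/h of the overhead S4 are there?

Overall protein balance (none leaves overhead): protein in fresh feed = protein in product, i.e. 1249×0.300 = (1−0.354)·S9·0.746.
S9 = 374.7/(0.746×0.646) = 777.52 t/h.
Recycle S8 = 0.354×777.52 = 275.24 t/h.
Combined feed S10 = 1249 + 275.24 = 1524.2 t/h.
Overhead S4 = S10 − S9 = 1524.2 − 777.52 = 746.72 t/h.

746.7 t/h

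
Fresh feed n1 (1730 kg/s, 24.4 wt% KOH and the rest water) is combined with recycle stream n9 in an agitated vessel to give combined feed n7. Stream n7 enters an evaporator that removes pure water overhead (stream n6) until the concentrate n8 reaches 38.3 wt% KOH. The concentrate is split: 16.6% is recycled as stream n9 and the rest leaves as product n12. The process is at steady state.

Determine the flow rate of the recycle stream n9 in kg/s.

219.4 kg/s

Overall KOH balance (none leaves overhead): KOH in fresh feed = KOH in product, i.e. 1730×0.244 = (1−0.166)·n8·0.383.
n8 = 422.12/(0.383×0.834) = 1321.5 kg/s.
Recycle n9 = 0.166×1321.5 = 219.37 kg/s.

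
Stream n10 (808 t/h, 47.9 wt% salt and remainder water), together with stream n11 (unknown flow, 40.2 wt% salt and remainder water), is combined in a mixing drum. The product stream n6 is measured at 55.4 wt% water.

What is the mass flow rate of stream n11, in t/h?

Let n11 be the unknown flow. Total out = 808 + n11.
water balance: 420.97 + 0.598·n11 = 0.554·(808 + n11)
(0.598 − 0.554)·n11 = 0.554×808 − 420.97 = 26.664
n11 = 26.664 / 0.044 = 606 t/h

606 t/h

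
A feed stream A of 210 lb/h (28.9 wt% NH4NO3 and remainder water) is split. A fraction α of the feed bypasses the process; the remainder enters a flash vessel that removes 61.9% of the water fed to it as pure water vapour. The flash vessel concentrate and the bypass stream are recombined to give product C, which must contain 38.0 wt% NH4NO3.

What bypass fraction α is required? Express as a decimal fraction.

All 210×0.289 = 60.69 lb/h of NH4NO3 reaches C, so C = 60.69/0.380 = 159.71 lb/h and vapour = 50.289 lb/h.
The evaporator receives (1−α)·210 of feed at 0.711 water and removes 0.619 of that water:
0.619×0.711×(1−α)×210 = 50.289
(1−α) = 50.289/92.423 = 0.5441;  α = 0.4559.

0.456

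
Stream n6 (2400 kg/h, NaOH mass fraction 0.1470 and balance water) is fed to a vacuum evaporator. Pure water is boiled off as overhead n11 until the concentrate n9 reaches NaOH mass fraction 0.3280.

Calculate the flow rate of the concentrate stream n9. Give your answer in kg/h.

NaOH is conserved: 2400×0.147 = 352.8 kg/h all reports to the concentrate.
Concentrate = 352.8/(target fraction) = 1075.6 kg/h.

1076 kg/h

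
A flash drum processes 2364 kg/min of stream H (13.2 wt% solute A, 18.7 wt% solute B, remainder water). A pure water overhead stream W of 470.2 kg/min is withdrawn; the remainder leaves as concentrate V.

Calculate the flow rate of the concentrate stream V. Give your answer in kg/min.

1894 kg/min

Concentrate = 2364 − 470.2 = 1893.8 kg/min.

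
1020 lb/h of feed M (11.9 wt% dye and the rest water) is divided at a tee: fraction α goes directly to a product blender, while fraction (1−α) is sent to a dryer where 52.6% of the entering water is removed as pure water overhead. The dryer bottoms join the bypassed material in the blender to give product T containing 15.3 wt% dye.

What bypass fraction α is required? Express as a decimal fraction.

All 1020×0.119 = 121.38 lb/h of dye reaches T, so T = 121.38/0.153 = 793.33 lb/h and vapour = 226.67 lb/h.
The evaporator receives (1−α)·1020 of feed at 0.881 water and removes 0.526 of that water:
0.526×0.881×(1−α)×1020 = 226.67
(1−α) = 226.67/472.67 = 0.4795;  α = 0.5205.

0.520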